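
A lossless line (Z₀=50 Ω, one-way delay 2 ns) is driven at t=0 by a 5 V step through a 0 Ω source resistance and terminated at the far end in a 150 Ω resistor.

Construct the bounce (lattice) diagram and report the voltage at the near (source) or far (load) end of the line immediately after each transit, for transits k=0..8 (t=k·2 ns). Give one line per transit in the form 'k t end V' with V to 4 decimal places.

0 0 source 5.0000
1 2 load 7.5000
2 4 source 5.0000
3 6 load 3.7500
4 8 source 5.0000
5 10 load 5.6250
6 12 source 5.0000
7 14 load 4.6875
8 16 source 5.0000

Γ_L=0.500000, Γ_S=-1.000000; launch V₁=5·50/50=5.000000
k=0 src: V=5.0000
k=1 load: inc=5.000000, refl=5.000000·0.500000=2.5000; V=0.000000+5.000000+2.500000=7.5000
k=2 src: inc=2.500000, refl=2.500000·-1.000000=-2.5000; V=5.000000+2.500000+-2.500000=5.0000
k=3 load: inc=-2.500000, refl=-2.500000·0.500000=-1.2500; V=7.500000+-2.500000+-1.250000=3.7500
k=4 src: inc=-1.250000, refl=-1.250000·-1.000000=1.2500; V=5.000000+-1.250000+1.250000=5.0000
k=5 load: inc=1.250000, refl=1.250000·0.500000=0.6250; V=3.750000+1.250000+0.625000=5.6250
k=6 src: inc=0.625000, refl=0.625000·-1.000000=-0.6250; V=5.000000+0.625000+-0.625000=5.0000
k=7 load: inc=-0.625000, refl=-0.625000·0.500000=-0.3125; V=5.625000+-0.625000+-0.312500=4.6875
k=8 src: inc=-0.312500, refl=-0.312500·-1.000000=0.3125; V=5.000000+-0.312500+0.312500=5.0000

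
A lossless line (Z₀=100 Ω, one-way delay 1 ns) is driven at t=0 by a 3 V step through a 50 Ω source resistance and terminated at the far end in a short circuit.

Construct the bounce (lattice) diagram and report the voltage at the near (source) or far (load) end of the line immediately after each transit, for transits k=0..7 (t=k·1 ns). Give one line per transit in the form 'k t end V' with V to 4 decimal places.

Γ_L=-1.000000, Γ_S=-0.333333; launch V₁=3·100/150=2.000000
k=0 src: V=2.0000
k=1 load: inc=2.000000, refl=2.000000·-1.000000=-2.0000; V=0.000000+2.000000+-2.000000=0.0000
k=2 src: inc=-2.000000, refl=-2.000000·-0.333333=0.6667; V=2.000000+-2.000000+0.666667=0.6667
k=3 load: inc=0.666667, refl=0.666667·-1.000000=-0.6667; V=0.000000+0.666667+-0.666667=0.0000
k=4 src: inc=-0.666667, refl=-0.666667·-0.333333=0.2222; V=0.666667+-0.666667+0.222222=0.2222
k=5 load: inc=0.222222, refl=0.222222·-1.000000=-0.2222; V=0.000000+0.222222+-0.222222=0.0000
k=6 src: inc=-0.222222, refl=-0.222222·-0.333333=0.0741; V=0.222222+-0.222222+0.074074=0.0741
k=7 load: inc=0.074074, refl=0.074074·-1.000000=-0.0741; V=0.000000+0.074074+-0.074074=0.0000

0 0 source 2.0000
1 1 load 0.0000
2 2 source 0.6667
3 3 load 0.0000
4 4 source 0.2222
5 5 load 0.0000
6 6 source 0.0741
7 7 load 0.0000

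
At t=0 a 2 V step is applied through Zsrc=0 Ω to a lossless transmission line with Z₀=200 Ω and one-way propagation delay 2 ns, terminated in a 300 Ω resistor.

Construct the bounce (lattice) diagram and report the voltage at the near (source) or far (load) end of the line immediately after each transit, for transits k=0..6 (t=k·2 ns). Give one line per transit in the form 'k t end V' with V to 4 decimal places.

Γ_L=0.200000, Γ_S=-1.000000; launch V₁=2·200/200=2.000000
k=0 src: V=2.0000
k=1 load: inc=2.000000, refl=2.000000·0.200000=0.4000; V=0.000000+2.000000+0.400000=2.4000
k=2 src: inc=0.400000, refl=0.400000·-1.000000=-0.4000; V=2.000000+0.400000+-0.400000=2.0000
k=3 load: inc=-0.400000, refl=-0.400000·0.200000=-0.0800; V=2.400000+-0.400000+-0.080000=1.9200
k=4 src: inc=-0.080000, refl=-0.080000·-1.000000=0.0800; V=2.000000+-0.080000+0.080000=2.0000
k=5 load: inc=0.080000, refl=0.080000·0.200000=0.0160; V=1.920000+0.080000+0.016000=2.0160
k=6 src: inc=0.016000, refl=0.016000·-1.000000=-0.0160; V=2.000000+0.016000+-0.016000=2.0000

0 0 source 2.0000
1 2 load 2.4000
2 4 source 2.0000
3 6 load 1.9200
4 8 source 2.0000
5 10 load 2.0160
6 12 source 2.0000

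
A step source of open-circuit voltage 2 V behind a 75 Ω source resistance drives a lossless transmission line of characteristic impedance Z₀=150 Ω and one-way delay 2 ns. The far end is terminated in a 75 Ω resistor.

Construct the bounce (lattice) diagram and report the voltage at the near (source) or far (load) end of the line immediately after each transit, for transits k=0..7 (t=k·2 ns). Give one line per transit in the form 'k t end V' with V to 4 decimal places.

0 0 source 1.3333
1 2 load 0.8889
2 4 source 1.0370
3 6 load 0.9877
4 8 source 1.0041
5 10 load 0.9986
6 12 source 1.0005
7 14 load 0.9998

Γ_L=-0.333333, Γ_S=-0.333333; launch V₁=2·150/225=1.333333
k=0 src: V=1.3333
k=1 load: inc=1.333333, refl=1.333333·-0.333333=-0.4444; V=0.000000+1.333333+-0.444444=0.8889
k=2 src: inc=-0.444444, refl=-0.444444·-0.333333=0.1481; V=1.333333+-0.444444+0.148148=1.0370
k=3 load: inc=0.148148, refl=0.148148·-0.333333=-0.0494; V=0.888889+0.148148+-0.049383=0.9877
k=4 src: inc=-0.049383, refl=-0.049383·-0.333333=0.0165; V=1.037037+-0.049383+0.016461=1.0041
k=5 load: inc=0.016461, refl=0.016461·-0.333333=-0.0055; V=0.987654+0.016461+-0.005487=0.9986
k=6 src: inc=-0.005487, refl=-0.005487·-0.333333=0.0018; V=1.004115+-0.005487+0.001829=1.0005
k=7 load: inc=0.001829, refl=0.001829·-0.333333=-0.0006; V=0.998628+0.001829+-0.000610=0.9998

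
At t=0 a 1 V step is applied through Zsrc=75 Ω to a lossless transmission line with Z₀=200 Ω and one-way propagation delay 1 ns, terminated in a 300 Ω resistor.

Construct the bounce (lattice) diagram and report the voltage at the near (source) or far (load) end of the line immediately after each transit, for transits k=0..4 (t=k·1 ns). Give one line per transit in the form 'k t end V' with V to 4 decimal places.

Γ_L=0.200000, Γ_S=-0.454545; launch V₁=1·200/275=0.727273
k=0 src: V=0.7273
k=1 load: inc=0.727273, refl=0.727273·0.200000=0.1455; V=0.000000+0.727273+0.145455=0.8727
k=2 src: inc=0.145455, refl=0.145455·-0.454545=-0.0661; V=0.727273+0.145455+-0.066116=0.8066
k=3 load: inc=-0.066116, refl=-0.066116·0.200000=-0.0132; V=0.872727+-0.066116+-0.013223=0.7934
k=4 src: inc=-0.013223, refl=-0.013223·-0.454545=0.0060; V=0.806612+-0.013223+0.006011=0.7994

0 0 source 0.7273
1 1 load 0.8727
2 2 source 0.8066
3 3 load 0.7934
4 4 source 0.7994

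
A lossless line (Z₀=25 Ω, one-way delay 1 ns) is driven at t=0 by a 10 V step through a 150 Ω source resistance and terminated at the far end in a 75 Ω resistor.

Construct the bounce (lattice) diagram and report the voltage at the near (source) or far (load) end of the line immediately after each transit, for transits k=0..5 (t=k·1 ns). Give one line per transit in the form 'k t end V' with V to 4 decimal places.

Γ_L=0.500000, Γ_S=0.714286; launch V₁=10·25/175=1.428571
k=0 src: V=1.4286
k=1 load: inc=1.428571, refl=1.428571·0.500000=0.7143; V=0.000000+1.428571+0.714286=2.1429
k=2 src: inc=0.714286, refl=0.714286·0.714286=0.5102; V=1.428571+0.714286+0.510204=2.6531
k=3 load: inc=0.510204, refl=0.510204·0.500000=0.2551; V=2.142857+0.510204+0.255102=2.9082
k=4 src: inc=0.255102, refl=0.255102·0.714286=0.1822; V=2.653061+0.255102+0.182216=3.0904
k=5 load: inc=0.182216, refl=0.182216·0.500000=0.0911; V=2.908163+0.182216+0.091108=3.1815

0 0 source 1.4286
1 1 load 2.1429
2 2 source 2.6531
3 3 load 2.9082
4 4 source 3.0904
5 5 load 3.1815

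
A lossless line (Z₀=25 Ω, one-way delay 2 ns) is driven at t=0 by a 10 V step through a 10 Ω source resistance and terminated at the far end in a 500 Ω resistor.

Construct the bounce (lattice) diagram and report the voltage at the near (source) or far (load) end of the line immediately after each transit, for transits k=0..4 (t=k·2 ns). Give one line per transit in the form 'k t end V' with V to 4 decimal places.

Γ_L=0.904762, Γ_S=-0.428571; launch V₁=10·25/35=7.142857
k=0 src: V=7.1429
k=1 load: inc=7.142857, refl=7.142857·0.904762=6.4626; V=0.000000+7.142857+6.462585=13.6054
k=2 src: inc=6.462585, refl=6.462585·-0.428571=-2.7697; V=7.142857+6.462585+-2.769679=10.8358
k=3 load: inc=-2.769679, refl=-2.769679·0.904762=-2.5059; V=13.605442+-2.769679+-2.505900=8.3299
k=4 src: inc=-2.505900, refl=-2.505900·-0.428571=1.0740; V=10.835763+-2.505900+1.073957=9.4038

0 0 source 7.1429
1 2 load 13.6054
2 4 source 10.8358
3 6 load 8.3299
4 8 source 9.4038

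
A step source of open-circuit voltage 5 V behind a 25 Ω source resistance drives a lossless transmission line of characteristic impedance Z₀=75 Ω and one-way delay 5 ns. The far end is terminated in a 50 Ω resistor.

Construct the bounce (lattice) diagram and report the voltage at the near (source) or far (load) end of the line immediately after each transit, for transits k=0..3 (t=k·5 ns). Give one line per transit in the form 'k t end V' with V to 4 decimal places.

0 0 source 3.7500
1 5 load 3.0000
2 10 source 3.3750
3 15 load 3.3000

Γ_L=-0.200000, Γ_S=-0.500000; launch V₁=5·75/100=3.750000
k=0 src: V=3.7500
k=1 load: inc=3.750000, refl=3.750000·-0.200000=-0.7500; V=0.000000+3.750000+-0.750000=3.0000
k=2 src: inc=-0.750000, refl=-0.750000·-0.500000=0.3750; V=3.750000+-0.750000+0.375000=3.3750
k=3 load: inc=0.375000, refl=0.375000·-0.200000=-0.0750; V=3.000000+0.375000+-0.075000=3.3000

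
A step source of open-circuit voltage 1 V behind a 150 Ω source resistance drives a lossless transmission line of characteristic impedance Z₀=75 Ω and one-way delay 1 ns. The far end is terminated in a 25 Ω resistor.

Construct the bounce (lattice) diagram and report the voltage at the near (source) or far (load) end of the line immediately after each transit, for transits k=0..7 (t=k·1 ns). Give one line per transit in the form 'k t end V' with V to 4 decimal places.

0 0 source 0.3333
1 1 load 0.1667
2 2 source 0.1111
3 3 load 0.1389
4 4 source 0.1481
5 5 load 0.1435
6 6 source 0.1420
7 7 load 0.1427

Γ_L=-0.500000, Γ_S=0.333333; launch V₁=1·75/225=0.333333
k=0 src: V=0.3333
k=1 load: inc=0.333333, refl=0.333333·-0.500000=-0.1667; V=0.000000+0.333333+-0.166667=0.1667
k=2 src: inc=-0.166667, refl=-0.166667·0.333333=-0.0556; V=0.333333+-0.166667+-0.055556=0.1111
k=3 load: inc=-0.055556, refl=-0.055556·-0.500000=0.0278; V=0.166667+-0.055556+0.027778=0.1389
k=4 src: inc=0.027778, refl=0.027778·0.333333=0.0093; V=0.111111+0.027778+0.009259=0.1481
k=5 load: inc=0.009259, refl=0.009259·-0.500000=-0.0046; V=0.138889+0.009259+-0.004630=0.1435
k=6 src: inc=-0.004630, refl=-0.004630·0.333333=-0.0015; V=0.148148+-0.004630+-0.001543=0.1420
k=7 load: inc=-0.001543, refl=-0.001543·-0.500000=0.0008; V=0.143519+-0.001543+0.000772=0.1427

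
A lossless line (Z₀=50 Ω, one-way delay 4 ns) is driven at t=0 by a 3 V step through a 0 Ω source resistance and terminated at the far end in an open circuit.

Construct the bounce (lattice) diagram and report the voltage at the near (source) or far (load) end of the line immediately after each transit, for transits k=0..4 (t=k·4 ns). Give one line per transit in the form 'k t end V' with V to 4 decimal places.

0 0 source 3.0000
1 4 load 6.0000
2 8 source 3.0000
3 12 load 0.0000
4 16 source 3.0000

Γ_L=1.000000, Γ_S=-1.000000; launch V₁=3·50/50=3.000000
k=0 src: V=3.0000
k=1 load: inc=3.000000, refl=3.000000·1.000000=3.0000; V=0.000000+3.000000+3.000000=6.0000
k=2 src: inc=3.000000, refl=3.000000·-1.000000=-3.0000; V=3.000000+3.000000+-3.000000=3.0000
k=3 load: inc=-3.000000, refl=-3.000000·1.000000=-3.0000; V=6.000000+-3.000000+-3.000000=0.0000
k=4 src: inc=-3.000000, refl=-3.000000·-1.000000=3.0000; V=3.000000+-3.000000+3.000000=3.0000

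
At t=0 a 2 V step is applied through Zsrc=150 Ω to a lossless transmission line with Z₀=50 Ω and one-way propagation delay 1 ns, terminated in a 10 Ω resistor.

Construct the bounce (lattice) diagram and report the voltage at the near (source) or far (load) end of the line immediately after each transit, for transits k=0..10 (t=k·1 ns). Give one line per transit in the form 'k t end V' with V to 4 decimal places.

0 0 source 0.5000
1 1 load 0.1667
2 2 source 0.0000
3 3 load 0.1111
4 4 source 0.1667
5 5 load 0.1296
6 6 source 0.1111
7 7 load 0.1235
8 8 source 0.1296
9 9 load 0.1255
10 10 source 0.1235

Γ_L=-0.666667, Γ_S=0.500000; launch V₁=2·50/200=0.500000
k=0 src: V=0.5000
k=1 load: inc=0.500000, refl=0.500000·-0.666667=-0.3333; V=0.000000+0.500000+-0.333333=0.1667
k=2 src: inc=-0.333333, refl=-0.333333·0.500000=-0.1667; V=0.500000+-0.333333+-0.166667=0.0000
k=3 load: inc=-0.166667, refl=-0.166667·-0.666667=0.1111; V=0.166667+-0.166667+0.111111=0.1111
k=4 src: inc=0.111111, refl=0.111111·0.500000=0.0556; V=0.000000+0.111111+0.055556=0.1667
k=5 load: inc=0.055556, refl=0.055556·-0.666667=-0.0370; V=0.111111+0.055556+-0.037037=0.1296
k=6 src: inc=-0.037037, refl=-0.037037·0.500000=-0.0185; V=0.166667+-0.037037+-0.018519=0.1111
k=7 load: inc=-0.018519, refl=-0.018519·-0.666667=0.0123; V=0.129630+-0.018519+0.012346=0.1235
k=8 src: inc=0.012346, refl=0.012346·0.500000=0.0062; V=0.111111+0.012346+0.006173=0.1296
k=9 load: inc=0.006173, refl=0.006173·-0.666667=-0.0041; V=0.123457+0.006173+-0.004115=0.1255
k=10 src: inc=-0.004115, refl=-0.004115·0.500000=-0.0021; V=0.129630+-0.004115+-0.002058=0.1235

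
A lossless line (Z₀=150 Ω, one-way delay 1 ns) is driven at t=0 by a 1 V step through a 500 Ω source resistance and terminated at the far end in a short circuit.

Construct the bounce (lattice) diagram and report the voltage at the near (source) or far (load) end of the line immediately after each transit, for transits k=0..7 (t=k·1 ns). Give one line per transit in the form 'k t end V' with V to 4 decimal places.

0 0 source 0.2308
1 1 load 0.0000
2 2 source -0.1243
3 3 load 0.0000
4 4 source 0.0669
5 5 load 0.0000
6 6 source -0.0360
7 7 load 0.0000

Γ_L=-1.000000, Γ_S=0.538462; launch V₁=1·150/650=0.230769
k=0 src: V=0.2308
k=1 load: inc=0.230769, refl=0.230769·-1.000000=-0.2308; V=0.000000+0.230769+-0.230769=0.0000
k=2 src: inc=-0.230769, refl=-0.230769·0.538462=-0.1243; V=0.230769+-0.230769+-0.124260=-0.1243
k=3 load: inc=-0.124260, refl=-0.124260·-1.000000=0.1243; V=0.000000+-0.124260+0.124260=0.0000
k=4 src: inc=0.124260, refl=0.124260·0.538462=0.0669; V=-0.124260+0.124260+0.066909=0.0669
k=5 load: inc=0.066909, refl=0.066909·-1.000000=-0.0669; V=0.000000+0.066909+-0.066909=0.0000
k=6 src: inc=-0.066909, refl=-0.066909·0.538462=-0.0360; V=0.066909+-0.066909+-0.036028=-0.0360
k=7 load: inc=-0.036028, refl=-0.036028·-1.000000=0.0360; V=0.000000+-0.036028+0.036028=0.0000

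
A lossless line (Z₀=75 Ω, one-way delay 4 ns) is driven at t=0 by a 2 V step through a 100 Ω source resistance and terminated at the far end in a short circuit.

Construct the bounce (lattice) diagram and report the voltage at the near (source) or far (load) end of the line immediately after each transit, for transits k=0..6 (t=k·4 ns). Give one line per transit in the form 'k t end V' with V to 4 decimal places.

Γ_L=-1.000000, Γ_S=0.142857; launch V₁=2·75/175=0.857143
k=0 src: V=0.8571
k=1 load: inc=0.857143, refl=0.857143·-1.000000=-0.8571; V=0.000000+0.857143+-0.857143=0.0000
k=2 src: inc=-0.857143, refl=-0.857143·0.142857=-0.1224; V=0.857143+-0.857143+-0.122449=-0.1224
k=3 load: inc=-0.122449, refl=-0.122449·-1.000000=0.1224; V=0.000000+-0.122449+0.122449=0.0000
k=4 src: inc=0.122449, refl=0.122449·0.142857=0.0175; V=-0.122449+0.122449+0.017493=0.0175
k=5 load: inc=0.017493, refl=0.017493·-1.000000=-0.0175; V=0.000000+0.017493+-0.017493=0.0000
k=6 src: inc=-0.017493, refl=-0.017493·0.142857=-0.0025; V=0.017493+-0.017493+-0.002499=-0.0025

0 0 source 0.8571
1 4 load 0.0000
2 8 source -0.1224
3 12 load 0.0000
4 16 source 0.0175
5 20 load 0.0000
6 24 source -0.0025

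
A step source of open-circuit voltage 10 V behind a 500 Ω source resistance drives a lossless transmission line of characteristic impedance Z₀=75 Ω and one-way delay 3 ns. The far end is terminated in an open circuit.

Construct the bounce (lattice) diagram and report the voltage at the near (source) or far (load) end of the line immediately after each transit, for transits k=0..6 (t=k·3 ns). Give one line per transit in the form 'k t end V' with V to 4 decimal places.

0 0 source 1.3043
1 3 load 2.6087
2 6 source 3.5728
3 9 load 4.5369
4 12 source 5.2494
5 15 load 5.9620
6 18 source 6.4887

Γ_L=1.000000, Γ_S=0.739130; launch V₁=10·75/575=1.304348
k=0 src: V=1.3043
k=1 load: inc=1.304348, refl=1.304348·1.000000=1.3043; V=0.000000+1.304348+1.304348=2.6087
k=2 src: inc=1.304348, refl=1.304348·0.739130=0.9641; V=1.304348+1.304348+0.964083=3.5728
k=3 load: inc=0.964083, refl=0.964083·1.000000=0.9641; V=2.608696+0.964083+0.964083=4.5369
k=4 src: inc=0.964083, refl=0.964083·0.739130=0.7126; V=3.572779+0.964083+0.712583=5.2494
k=5 load: inc=0.712583, refl=0.712583·1.000000=0.7126; V=4.536862+0.712583+0.712583=5.9620
k=6 src: inc=0.712583, refl=0.712583·0.739130=0.5267; V=5.249445+0.712583+0.526692=6.4887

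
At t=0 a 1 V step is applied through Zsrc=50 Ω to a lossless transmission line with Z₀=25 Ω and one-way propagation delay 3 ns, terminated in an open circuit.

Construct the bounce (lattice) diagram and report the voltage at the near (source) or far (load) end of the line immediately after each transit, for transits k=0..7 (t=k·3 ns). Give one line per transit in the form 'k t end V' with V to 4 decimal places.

0 0 source 0.3333
1 3 load 0.6667
2 6 source 0.7778
3 9 load 0.8889
4 12 source 0.9259
5 15 load 0.9630
6 18 source 0.9753
7 21 load 0.9877

Γ_L=1.000000, Γ_S=0.333333; launch V₁=1·25/75=0.333333
k=0 src: V=0.3333
k=1 load: inc=0.333333, refl=0.333333·1.000000=0.3333; V=0.000000+0.333333+0.333333=0.6667
k=2 src: inc=0.333333, refl=0.333333·0.333333=0.1111; V=0.333333+0.333333+0.111111=0.7778
k=3 load: inc=0.111111, refl=0.111111·1.000000=0.1111; V=0.666667+0.111111+0.111111=0.8889
k=4 src: inc=0.111111, refl=0.111111·0.333333=0.0370; V=0.777778+0.111111+0.037037=0.9259
k=5 load: inc=0.037037, refl=0.037037·1.000000=0.0370; V=0.888889+0.037037+0.037037=0.9630
k=6 src: inc=0.037037, refl=0.037037·0.333333=0.0123; V=0.925926+0.037037+0.012346=0.9753
k=7 load: inc=0.012346, refl=0.012346·1.000000=0.0123; V=0.962963+0.012346+0.012346=0.9877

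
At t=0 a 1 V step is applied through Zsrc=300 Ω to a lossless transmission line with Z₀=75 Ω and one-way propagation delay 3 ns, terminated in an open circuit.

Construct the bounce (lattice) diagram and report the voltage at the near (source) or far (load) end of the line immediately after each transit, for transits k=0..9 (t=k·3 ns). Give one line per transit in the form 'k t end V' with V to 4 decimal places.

Γ_L=1.000000, Γ_S=0.600000; launch V₁=1·75/375=0.200000
k=0 src: V=0.2000
k=1 load: inc=0.200000, refl=0.200000·1.000000=0.2000; V=0.000000+0.200000+0.200000=0.4000
k=2 src: inc=0.200000, refl=0.200000·0.600000=0.1200; V=0.200000+0.200000+0.120000=0.5200
k=3 load: inc=0.120000, refl=0.120000·1.000000=0.1200; V=0.400000+0.120000+0.120000=0.6400
k=4 src: inc=0.120000, refl=0.120000·0.600000=0.0720; V=0.520000+0.120000+0.072000=0.7120
k=5 load: inc=0.072000, refl=0.072000·1.000000=0.0720; V=0.640000+0.072000+0.072000=0.7840
k=6 src: inc=0.072000, refl=0.072000·0.600000=0.0432; V=0.712000+0.072000+0.043200=0.8272
k=7 load: inc=0.043200, refl=0.043200·1.000000=0.0432; V=0.784000+0.043200+0.043200=0.8704
k=8 src: inc=0.043200, refl=0.043200·0.600000=0.0259; V=0.827200+0.043200+0.025920=0.8963
k=9 load: inc=0.025920, refl=0.025920·1.000000=0.0259; V=0.870400+0.025920+0.025920=0.9222

0 0 source 0.2000
1 3 load 0.4000
2 6 source 0.5200
3 9 load 0.6400
4 12 source 0.7120
5 15 load 0.7840
6 18 source 0.8272
7 21 load 0.8704
8 24 source 0.8963
9 27 load 0.9222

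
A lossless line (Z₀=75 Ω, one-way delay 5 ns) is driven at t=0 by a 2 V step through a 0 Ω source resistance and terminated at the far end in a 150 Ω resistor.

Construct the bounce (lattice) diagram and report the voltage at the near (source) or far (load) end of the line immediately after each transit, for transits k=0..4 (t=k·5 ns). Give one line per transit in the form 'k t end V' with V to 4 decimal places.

0 0 source 2.0000
1 5 load 2.6667
2 10 source 2.0000
3 15 load 1.7778
4 20 source 2.0000

Γ_L=0.333333, Γ_S=-1.000000; launch V₁=2·75/75=2.000000
k=0 src: V=2.0000
k=1 load: inc=2.000000, refl=2.000000·0.333333=0.6667; V=0.000000+2.000000+0.666667=2.6667
k=2 src: inc=0.666667, refl=0.666667·-1.000000=-0.6667; V=2.000000+0.666667+-0.666667=2.0000
k=3 load: inc=-0.666667, refl=-0.666667·0.333333=-0.2222; V=2.666667+-0.666667+-0.222222=1.7778
k=4 src: inc=-0.222222, refl=-0.222222·-1.000000=0.2222; V=2.000000+-0.222222+0.222222=2.0000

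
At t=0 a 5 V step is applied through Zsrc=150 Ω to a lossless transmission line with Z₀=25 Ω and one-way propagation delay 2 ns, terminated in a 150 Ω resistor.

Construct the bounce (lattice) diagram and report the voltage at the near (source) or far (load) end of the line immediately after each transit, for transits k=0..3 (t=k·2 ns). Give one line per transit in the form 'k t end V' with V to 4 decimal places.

0 0 source 0.7143
1 2 load 1.2245
2 4 source 1.5889
3 6 load 1.8492

Γ_L=0.714286, Γ_S=0.714286; launch V₁=5·25/175=0.714286
k=0 src: V=0.7143
k=1 load: inc=0.714286, refl=0.714286·0.714286=0.5102; V=0.000000+0.714286+0.510204=1.2245
k=2 src: inc=0.510204, refl=0.510204·0.714286=0.3644; V=0.714286+0.510204+0.364431=1.5889
k=3 load: inc=0.364431, refl=0.364431·0.714286=0.2603; V=1.224490+0.364431+0.260308=1.8492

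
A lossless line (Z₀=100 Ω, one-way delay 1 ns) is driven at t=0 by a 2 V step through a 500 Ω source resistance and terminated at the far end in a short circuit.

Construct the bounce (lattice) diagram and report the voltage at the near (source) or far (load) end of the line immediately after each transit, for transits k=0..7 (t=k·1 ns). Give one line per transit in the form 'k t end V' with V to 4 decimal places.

Γ_L=-1.000000, Γ_S=0.666667; launch V₁=2·100/600=0.333333
k=0 src: V=0.3333
k=1 load: inc=0.333333, refl=0.333333·-1.000000=-0.3333; V=0.000000+0.333333+-0.333333=0.0000
k=2 src: inc=-0.333333, refl=-0.333333·0.666667=-0.2222; V=0.333333+-0.333333+-0.222222=-0.2222
k=3 load: inc=-0.222222, refl=-0.222222·-1.000000=0.2222; V=0.000000+-0.222222+0.222222=0.0000
k=4 src: inc=0.222222, refl=0.222222·0.666667=0.1481; V=-0.222222+0.222222+0.148148=0.1481
k=5 load: inc=0.148148, refl=0.148148·-1.000000=-0.1481; V=0.000000+0.148148+-0.148148=0.0000
k=6 src: inc=-0.148148, refl=-0.148148·0.666667=-0.0988; V=0.148148+-0.148148+-0.098765=-0.0988
k=7 load: inc=-0.098765, refl=-0.098765·-1.000000=0.0988; V=0.000000+-0.098765+0.098765=0.0000

0 0 source 0.3333
1 1 load 0.0000
2 2 source -0.2222
3 3 load 0.0000
4 4 source 0.1481
5 5 load 0.0000
6 6 source -0.0988
7 7 load 0.0000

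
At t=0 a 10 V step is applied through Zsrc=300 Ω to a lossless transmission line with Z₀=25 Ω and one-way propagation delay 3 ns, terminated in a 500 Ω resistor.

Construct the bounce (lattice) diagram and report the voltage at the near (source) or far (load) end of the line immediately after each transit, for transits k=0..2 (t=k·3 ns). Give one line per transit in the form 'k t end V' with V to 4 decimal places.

Γ_L=0.904762, Γ_S=0.846154; launch V₁=10·25/325=0.769231
k=0 src: V=0.7692
k=1 load: inc=0.769231, refl=0.769231·0.904762=0.6960; V=0.000000+0.769231+0.695971=1.4652
k=2 src: inc=0.695971, refl=0.695971·0.846154=0.5889; V=0.769231+0.695971+0.588898=2.0541

0 0 source 0.7692
1 3 load 1.4652
2 6 source 2.0541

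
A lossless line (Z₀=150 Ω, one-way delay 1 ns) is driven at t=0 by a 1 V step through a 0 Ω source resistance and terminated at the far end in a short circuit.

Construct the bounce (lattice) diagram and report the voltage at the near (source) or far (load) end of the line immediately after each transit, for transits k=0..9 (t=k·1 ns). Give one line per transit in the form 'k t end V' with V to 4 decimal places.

0 0 source 1.0000
1 1 load 0.0000
2 2 source 1.0000
3 3 load 0.0000
4 4 source 1.0000
5 5 load 0.0000
6 6 source 1.0000
7 7 load 0.0000
8 8 source 1.0000
9 9 load 0.0000

Γ_L=-1.000000, Γ_S=-1.000000; launch V₁=1·150/150=1.000000
k=0 src: V=1.0000
k=1 load: inc=1.000000, refl=1.000000·-1.000000=-1.0000; V=0.000000+1.000000+-1.000000=0.0000
k=2 src: inc=-1.000000, refl=-1.000000·-1.000000=1.0000; V=1.000000+-1.000000+1.000000=1.0000
k=3 load: inc=1.000000, refl=1.000000·-1.000000=-1.0000; V=0.000000+1.000000+-1.000000=0.0000
k=4 src: inc=-1.000000, refl=-1.000000·-1.000000=1.0000; V=1.000000+-1.000000+1.000000=1.0000
k=5 load: inc=1.000000, refl=1.000000·-1.000000=-1.0000; V=0.000000+1.000000+-1.000000=0.0000
k=6 src: inc=-1.000000, refl=-1.000000·-1.000000=1.0000; V=1.000000+-1.000000+1.000000=1.0000
k=7 load: inc=1.000000, refl=1.000000·-1.000000=-1.0000; V=0.000000+1.000000+-1.000000=0.0000
k=8 src: inc=-1.000000, refl=-1.000000·-1.000000=1.0000; V=1.000000+-1.000000+1.000000=1.0000
k=9 load: inc=1.000000, refl=1.000000·-1.000000=-1.0000; V=0.000000+1.000000+-1.000000=0.0000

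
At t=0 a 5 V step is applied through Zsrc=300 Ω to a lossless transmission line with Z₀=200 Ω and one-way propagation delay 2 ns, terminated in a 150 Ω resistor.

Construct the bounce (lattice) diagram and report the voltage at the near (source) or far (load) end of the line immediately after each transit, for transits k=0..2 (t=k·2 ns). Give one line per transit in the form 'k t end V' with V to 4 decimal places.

Γ_L=-0.142857, Γ_S=0.200000; launch V₁=5·200/500=2.000000
k=0 src: V=2.0000
k=1 load: inc=2.000000, refl=2.000000·-0.142857=-0.2857; V=0.000000+2.000000+-0.285714=1.7143
k=2 src: inc=-0.285714, refl=-0.285714·0.200000=-0.0571; V=2.000000+-0.285714+-0.057143=1.6571

0 0 source 2.0000
1 2 load 1.7143
2 4 source 1.6571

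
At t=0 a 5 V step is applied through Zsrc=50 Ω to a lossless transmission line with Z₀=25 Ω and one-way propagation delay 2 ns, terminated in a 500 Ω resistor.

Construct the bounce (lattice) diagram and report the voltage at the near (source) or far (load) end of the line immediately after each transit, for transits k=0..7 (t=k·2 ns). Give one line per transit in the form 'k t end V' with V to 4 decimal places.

0 0 source 1.6667
1 2 load 3.1746
2 4 source 3.6772
3 6 load 4.1320
4 8 source 4.2836
5 10 load 4.4208
6 12 source 4.4665
7 14 load 4.5079

Γ_L=0.904762, Γ_S=0.333333; launch V₁=5·25/75=1.666667
k=0 src: V=1.6667
k=1 load: inc=1.666667, refl=1.666667·0.904762=1.5079; V=0.000000+1.666667+1.507937=3.1746
k=2 src: inc=1.507937, refl=1.507937·0.333333=0.5026; V=1.666667+1.507937+0.502646=3.6772
k=3 load: inc=0.502646, refl=0.502646·0.904762=0.4548; V=3.174603+0.502646+0.454775=4.1320
k=4 src: inc=0.454775, refl=0.454775·0.333333=0.1516; V=3.677249+0.454775+0.151592=4.2836
k=5 load: inc=0.151592, refl=0.151592·0.904762=0.1372; V=4.132023+0.151592+0.137154=4.4208
k=6 src: inc=0.137154, refl=0.137154·0.333333=0.0457; V=4.283615+0.137154+0.045718=4.4665
k=7 load: inc=0.045718, refl=0.045718·0.904762=0.0414; V=4.420769+0.045718+0.041364=4.5079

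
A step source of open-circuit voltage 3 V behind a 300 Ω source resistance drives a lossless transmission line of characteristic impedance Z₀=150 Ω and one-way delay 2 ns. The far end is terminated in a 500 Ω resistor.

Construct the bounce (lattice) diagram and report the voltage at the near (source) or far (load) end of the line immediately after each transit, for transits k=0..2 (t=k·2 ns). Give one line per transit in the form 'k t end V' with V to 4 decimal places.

0 0 source 1.0000
1 2 load 1.5385
2 4 source 1.7179

Γ_L=0.538462, Γ_S=0.333333; launch V₁=3·150/450=1.000000
k=0 src: V=1.0000
k=1 load: inc=1.000000, refl=1.000000·0.538462=0.5385; V=0.000000+1.000000+0.538462=1.5385
k=2 src: inc=0.538462, refl=0.538462·0.333333=0.1795; V=1.000000+0.538462+0.179487=1.7179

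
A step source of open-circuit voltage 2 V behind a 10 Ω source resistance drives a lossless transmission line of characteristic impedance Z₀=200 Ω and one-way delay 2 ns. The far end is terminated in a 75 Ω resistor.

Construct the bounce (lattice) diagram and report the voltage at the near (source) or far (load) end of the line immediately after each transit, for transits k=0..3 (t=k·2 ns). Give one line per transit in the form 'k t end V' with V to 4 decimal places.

Γ_L=-0.454545, Γ_S=-0.904762; launch V₁=2·200/210=1.904762
k=0 src: V=1.9048
k=1 load: inc=1.904762, refl=1.904762·-0.454545=-0.8658; V=0.000000+1.904762+-0.865801=1.0390
k=2 src: inc=-0.865801, refl=-0.865801·-0.904762=0.7833; V=1.904762+-0.865801+0.783344=1.8223
k=3 load: inc=0.783344, refl=0.783344·-0.454545=-0.3561; V=1.038961+0.783344+-0.356065=1.4662

0 0 source 1.9048
1 2 load 1.0390
2 4 source 1.8223
3 6 load 1.4662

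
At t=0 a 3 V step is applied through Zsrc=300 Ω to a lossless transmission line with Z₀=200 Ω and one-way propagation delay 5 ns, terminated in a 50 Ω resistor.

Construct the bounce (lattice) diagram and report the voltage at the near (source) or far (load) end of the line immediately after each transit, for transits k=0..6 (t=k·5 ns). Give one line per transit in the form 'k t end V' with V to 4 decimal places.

Γ_L=-0.600000, Γ_S=0.200000; launch V₁=3·200/500=1.200000
k=0 src: V=1.2000
k=1 load: inc=1.200000, refl=1.200000·-0.600000=-0.7200; V=0.000000+1.200000+-0.720000=0.4800
k=2 src: inc=-0.720000, refl=-0.720000·0.200000=-0.1440; V=1.200000+-0.720000+-0.144000=0.3360
k=3 load: inc=-0.144000, refl=-0.144000·-0.600000=0.0864; V=0.480000+-0.144000+0.086400=0.4224
k=4 src: inc=0.086400, refl=0.086400·0.200000=0.0173; V=0.336000+0.086400+0.017280=0.4397
k=5 load: inc=0.017280, refl=0.017280·-0.600000=-0.0104; V=0.422400+0.017280+-0.010368=0.4293
k=6 src: inc=-0.010368, refl=-0.010368·0.200000=-0.0021; V=0.439680+-0.010368+-0.002074=0.4272

0 0 source 1.2000
1 5 load 0.4800
2 10 source 0.3360
3 15 load 0.4224
4 20 source 0.4397
5 25 load 0.4293
6 30 source 0.4272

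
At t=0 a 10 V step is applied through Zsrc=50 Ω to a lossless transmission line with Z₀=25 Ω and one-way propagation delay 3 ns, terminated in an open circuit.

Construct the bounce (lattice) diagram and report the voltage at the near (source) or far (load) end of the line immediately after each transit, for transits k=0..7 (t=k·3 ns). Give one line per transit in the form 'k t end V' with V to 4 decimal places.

0 0 source 3.3333
1 3 load 6.6667
2 6 source 7.7778
3 9 load 8.8889
4 12 source 9.2593
5 15 load 9.6296
6 18 source 9.7531
7 21 load 9.8765

Γ_L=1.000000, Γ_S=0.333333; launch V₁=10·25/75=3.333333
k=0 src: V=3.3333
k=1 load: inc=3.333333, refl=3.333333·1.000000=3.3333; V=0.000000+3.333333+3.333333=6.6667
k=2 src: inc=3.333333, refl=3.333333·0.333333=1.1111; V=3.333333+3.333333+1.111111=7.7778
k=3 load: inc=1.111111, refl=1.111111·1.000000=1.1111; V=6.666667+1.111111+1.111111=8.8889
k=4 src: inc=1.111111, refl=1.111111·0.333333=0.3704; V=7.777778+1.111111+0.370370=9.2593
k=5 load: inc=0.370370, refl=0.370370·1.000000=0.3704; V=8.888889+0.370370+0.370370=9.6296
k=6 src: inc=0.370370, refl=0.370370·0.333333=0.1235; V=9.259259+0.370370+0.123457=9.7531
k=7 load: inc=0.123457, refl=0.123457·1.000000=0.1235; V=9.629630+0.123457+0.123457=9.8765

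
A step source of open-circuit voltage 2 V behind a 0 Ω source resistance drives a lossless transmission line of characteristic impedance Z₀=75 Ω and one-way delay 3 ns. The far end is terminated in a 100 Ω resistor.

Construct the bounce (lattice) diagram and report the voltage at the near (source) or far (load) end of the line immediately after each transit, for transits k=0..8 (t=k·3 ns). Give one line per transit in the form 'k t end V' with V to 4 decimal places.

0 0 source 2.0000
1 3 load 2.2857
2 6 source 2.0000
3 9 load 1.9592
4 12 source 2.0000
5 15 load 2.0058
6 18 source 2.0000
7 21 load 1.9992
8 24 source 2.0000

Γ_L=0.142857, Γ_S=-1.000000; launch V₁=2·75/75=2.000000
k=0 src: V=2.0000
k=1 load: inc=2.000000, refl=2.000000·0.142857=0.2857; V=0.000000+2.000000+0.285714=2.2857
k=2 src: inc=0.285714, refl=0.285714·-1.000000=-0.2857; V=2.000000+0.285714+-0.285714=2.0000
k=3 load: inc=-0.285714, refl=-0.285714·0.142857=-0.0408; V=2.285714+-0.285714+-0.040816=1.9592
k=4 src: inc=-0.040816, refl=-0.040816·-1.000000=0.0408; V=2.000000+-0.040816+0.040816=2.0000
k=5 load: inc=0.040816, refl=0.040816·0.142857=0.0058; V=1.959184+0.040816+0.005831=2.0058
k=6 src: inc=0.005831, refl=0.005831·-1.000000=-0.0058; V=2.000000+0.005831+-0.005831=2.0000
k=7 load: inc=-0.005831, refl=-0.005831·0.142857=-0.0008; V=2.005831+-0.005831+-0.000833=1.9992
k=8 src: inc=-0.000833, refl=-0.000833·-1.000000=0.0008; V=2.000000+-0.000833+0.000833=2.0000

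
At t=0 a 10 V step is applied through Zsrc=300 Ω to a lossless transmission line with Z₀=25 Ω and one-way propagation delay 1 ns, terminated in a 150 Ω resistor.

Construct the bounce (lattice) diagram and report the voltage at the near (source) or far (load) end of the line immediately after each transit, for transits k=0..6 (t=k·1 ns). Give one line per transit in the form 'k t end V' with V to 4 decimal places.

0 0 source 0.7692
1 1 load 1.3187
2 2 source 1.7836
3 3 load 2.1157
4 4 source 2.3967
5 5 load 2.5974
6 6 source 2.7672

Γ_L=0.714286, Γ_S=0.846154; launch V₁=10·25/325=0.769231
k=0 src: V=0.7692
k=1 load: inc=0.769231, refl=0.769231·0.714286=0.5495; V=0.000000+0.769231+0.549451=1.3187
k=2 src: inc=0.549451, refl=0.549451·0.846154=0.4649; V=0.769231+0.549451+0.464920=1.7836
k=3 load: inc=0.464920, refl=0.464920·0.714286=0.3321; V=1.318681+0.464920+0.332085=2.1157
k=4 src: inc=0.332085, refl=0.332085·0.846154=0.2810; V=1.783601+0.332085+0.280995=2.3967
k=5 load: inc=0.280995, refl=0.280995·0.714286=0.2007; V=2.115687+0.280995+0.200711=2.5974
k=6 src: inc=0.200711, refl=0.200711·0.846154=0.1698; V=2.396682+0.200711+0.169832=2.7672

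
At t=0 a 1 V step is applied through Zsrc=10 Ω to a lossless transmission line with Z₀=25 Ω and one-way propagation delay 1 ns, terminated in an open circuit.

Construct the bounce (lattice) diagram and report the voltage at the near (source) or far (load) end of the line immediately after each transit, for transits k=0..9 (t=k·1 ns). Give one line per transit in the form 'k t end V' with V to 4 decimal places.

Γ_L=1.000000, Γ_S=-0.428571; launch V₁=1·25/35=0.714286
k=0 src: V=0.7143
k=1 load: inc=0.714286, refl=0.714286·1.000000=0.7143; V=0.000000+0.714286+0.714286=1.4286
k=2 src: inc=0.714286, refl=0.714286·-0.428571=-0.3061; V=0.714286+0.714286+-0.306122=1.1224
k=3 load: inc=-0.306122, refl=-0.306122·1.000000=-0.3061; V=1.428571+-0.306122+-0.306122=0.8163
k=4 src: inc=-0.306122, refl=-0.306122·-0.428571=0.1312; V=1.122449+-0.306122+0.131195=0.9475
k=5 load: inc=0.131195, refl=0.131195·1.000000=0.1312; V=0.816327+0.131195+0.131195=1.0787
k=6 src: inc=0.131195, refl=0.131195·-0.428571=-0.0562; V=0.947522+0.131195+-0.056227=1.0225
k=7 load: inc=-0.056227, refl=-0.056227·1.000000=-0.0562; V=1.078717+-0.056227+-0.056227=0.9663
k=8 src: inc=-0.056227, refl=-0.056227·-0.428571=0.0241; V=1.022491+-0.056227+0.024097=0.9904
k=9 load: inc=0.024097, refl=0.024097·1.000000=0.0241; V=0.966264+0.024097+0.024097=1.0145

0 0 source 0.7143
1 1 load 1.4286
2 2 source 1.1224
3 3 load 0.8163
4 4 source 0.9475
5 5 load 1.0787
6 6 source 1.0225
7 7 load 0.9663
8 8 source 0.9904
9 9 load 1.0145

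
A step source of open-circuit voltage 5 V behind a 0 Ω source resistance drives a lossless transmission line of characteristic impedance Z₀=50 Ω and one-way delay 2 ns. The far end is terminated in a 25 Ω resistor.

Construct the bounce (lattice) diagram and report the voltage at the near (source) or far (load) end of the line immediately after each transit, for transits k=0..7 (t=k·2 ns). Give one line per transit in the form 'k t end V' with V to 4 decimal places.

Γ_L=-0.333333, Γ_S=-1.000000; launch V₁=5·50/50=5.000000
k=0 src: V=5.0000
k=1 load: inc=5.000000, refl=5.000000·-0.333333=-1.6667; V=0.000000+5.000000+-1.666667=3.3333
k=2 src: inc=-1.666667, refl=-1.666667·-1.000000=1.6667; V=5.000000+-1.666667+1.666667=5.0000
k=3 load: inc=1.666667, refl=1.666667·-0.333333=-0.5556; V=3.333333+1.666667+-0.555556=4.4444
k=4 src: inc=-0.555556, refl=-0.555556·-1.000000=0.5556; V=5.000000+-0.555556+0.555556=5.0000
k=5 load: inc=0.555556, refl=0.555556·-0.333333=-0.1852; V=4.444444+0.555556+-0.185185=4.8148
k=6 src: inc=-0.185185, refl=-0.185185·-1.000000=0.1852; V=5.000000+-0.185185+0.185185=5.0000
k=7 load: inc=0.185185, refl=0.185185·-0.333333=-0.0617; V=4.814815+0.185185+-0.061728=4.9383

0 0 source 5.0000
1 2 load 3.3333
2 4 source 5.0000
3 6 load 4.4444
4 8 source 5.0000
5 10 load 4.8148
6 12 source 5.0000
7 14 load 4.9383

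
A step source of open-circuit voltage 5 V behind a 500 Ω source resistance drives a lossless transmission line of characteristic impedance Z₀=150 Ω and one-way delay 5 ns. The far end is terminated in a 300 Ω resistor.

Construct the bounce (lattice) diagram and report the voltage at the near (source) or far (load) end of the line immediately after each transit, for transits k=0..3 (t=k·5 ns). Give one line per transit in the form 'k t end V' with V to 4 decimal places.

Γ_L=0.333333, Γ_S=0.538462; launch V₁=5·150/650=1.153846
k=0 src: V=1.1538
k=1 load: inc=1.153846, refl=1.153846·0.333333=0.3846; V=0.000000+1.153846+0.384615=1.5385
k=2 src: inc=0.384615, refl=0.384615·0.538462=0.2071; V=1.153846+0.384615+0.207101=1.7456
k=3 load: inc=0.207101, refl=0.207101·0.333333=0.0690; V=1.538462+0.207101+0.069034=1.8146

0 0 source 1.1538
1 5 load 1.5385
2 10 source 1.7456
3 15 load 1.8146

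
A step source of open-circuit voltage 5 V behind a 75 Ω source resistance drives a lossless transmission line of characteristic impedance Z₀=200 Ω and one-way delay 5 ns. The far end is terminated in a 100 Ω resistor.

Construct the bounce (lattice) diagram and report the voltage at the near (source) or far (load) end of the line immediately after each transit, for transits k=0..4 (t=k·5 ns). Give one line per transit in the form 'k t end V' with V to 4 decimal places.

0 0 source 3.6364
1 5 load 2.4242
2 10 source 2.9752
3 15 load 2.7916
4 20 source 2.8750

Γ_L=-0.333333, Γ_S=-0.454545; launch V₁=5·200/275=3.636364
k=0 src: V=3.6364
k=1 load: inc=3.636364, refl=3.636364·-0.333333=-1.2121; V=0.000000+3.636364+-1.212121=2.4242
k=2 src: inc=-1.212121, refl=-1.212121·-0.454545=0.5510; V=3.636364+-1.212121+0.550964=2.9752
k=3 load: inc=0.550964, refl=0.550964·-0.333333=-0.1837; V=2.424242+0.550964+-0.183655=2.7916
k=4 src: inc=-0.183655, refl=-0.183655·-0.454545=0.0835; V=2.975207+-0.183655+0.083479=2.8750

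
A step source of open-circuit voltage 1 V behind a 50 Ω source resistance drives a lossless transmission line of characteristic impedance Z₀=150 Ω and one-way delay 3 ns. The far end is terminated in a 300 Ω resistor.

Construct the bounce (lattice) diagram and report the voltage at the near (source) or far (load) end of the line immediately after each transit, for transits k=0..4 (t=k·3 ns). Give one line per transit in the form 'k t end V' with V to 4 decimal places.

Γ_L=0.333333, Γ_S=-0.500000; launch V₁=1·150/200=0.750000
k=0 src: V=0.7500
k=1 load: inc=0.750000, refl=0.750000·0.333333=0.2500; V=0.000000+0.750000+0.250000=1.0000
k=2 src: inc=0.250000, refl=0.250000·-0.500000=-0.1250; V=0.750000+0.250000+-0.125000=0.8750
k=3 load: inc=-0.125000, refl=-0.125000·0.333333=-0.0417; V=1.000000+-0.125000+-0.041667=0.8333
k=4 src: inc=-0.041667, refl=-0.041667·-0.500000=0.0208; V=0.875000+-0.041667+0.020833=0.8542

0 0 source 0.7500
1 3 load 1.0000
2 6 source 0.8750
3 9 load 0.8333
4 12 source 0.8542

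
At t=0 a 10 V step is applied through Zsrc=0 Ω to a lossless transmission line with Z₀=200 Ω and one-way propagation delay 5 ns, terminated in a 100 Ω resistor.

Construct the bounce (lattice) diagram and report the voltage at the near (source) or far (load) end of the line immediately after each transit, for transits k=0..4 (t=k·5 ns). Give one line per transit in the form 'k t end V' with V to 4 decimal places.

0 0 source 10.0000
1 5 load 6.6667
2 10 source 10.0000
3 15 load 8.8889
4 20 source 10.0000

Γ_L=-0.333333, Γ_S=-1.000000; launch V₁=10·200/200=10.000000
k=0 src: V=10.0000
k=1 load: inc=10.000000, refl=10.000000·-0.333333=-3.3333; V=0.000000+10.000000+-3.333333=6.6667
k=2 src: inc=-3.333333, refl=-3.333333·-1.000000=3.3333; V=10.000000+-3.333333+3.333333=10.0000
k=3 load: inc=3.333333, refl=3.333333·-0.333333=-1.1111; V=6.666667+3.333333+-1.111111=8.8889
k=4 src: inc=-1.111111, refl=-1.111111·-1.000000=1.1111; V=10.000000+-1.111111+1.111111=10.0000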